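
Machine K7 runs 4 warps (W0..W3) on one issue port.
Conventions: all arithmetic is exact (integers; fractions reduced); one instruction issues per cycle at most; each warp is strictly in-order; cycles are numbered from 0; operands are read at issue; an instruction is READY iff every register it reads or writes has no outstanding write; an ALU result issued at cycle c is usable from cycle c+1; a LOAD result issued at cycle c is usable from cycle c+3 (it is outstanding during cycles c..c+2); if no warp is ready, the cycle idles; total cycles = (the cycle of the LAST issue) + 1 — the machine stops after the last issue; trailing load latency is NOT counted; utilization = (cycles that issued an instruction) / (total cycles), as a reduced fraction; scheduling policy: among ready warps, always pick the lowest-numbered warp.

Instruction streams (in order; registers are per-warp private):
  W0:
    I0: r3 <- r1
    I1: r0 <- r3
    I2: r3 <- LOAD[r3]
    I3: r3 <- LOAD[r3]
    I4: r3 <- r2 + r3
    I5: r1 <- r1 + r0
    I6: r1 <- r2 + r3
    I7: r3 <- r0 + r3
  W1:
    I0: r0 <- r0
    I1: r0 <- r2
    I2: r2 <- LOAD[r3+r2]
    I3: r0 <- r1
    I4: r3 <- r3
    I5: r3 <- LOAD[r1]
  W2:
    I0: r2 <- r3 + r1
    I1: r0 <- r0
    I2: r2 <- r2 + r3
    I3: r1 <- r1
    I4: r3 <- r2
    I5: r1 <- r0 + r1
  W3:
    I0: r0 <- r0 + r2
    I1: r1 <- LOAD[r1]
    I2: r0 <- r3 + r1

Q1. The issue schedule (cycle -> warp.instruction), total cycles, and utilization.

cycle 0: W0.I0
cycle 1: W0.I1
cycle 2: W0.I2
cycle 3: W1.I0
cycle 4: W1.I1
cycle 5: W0.I3
cycle 6: W1.I2
cycle 7: W1.I3
cycle 8: W0.I4
cycle 9: W0.I5
cycle 10: W0.I6
cycle 11: W0.I7
cycle 12: W1.I4
cycle 13: W1.I5
cycle 14: W2.I0
cycle 15: W2.I1
cycle 16: W2.I2
cycle 17: W2.I3
cycle 18: W2.I4
cycle 19: W2.I5
cycle 20: W3.I0
cycle 21: W3.I1
cycle 22: idle
cycle 23: idle
cycle 24: W3.I2

Answer: 25 cycles, utilization 23/25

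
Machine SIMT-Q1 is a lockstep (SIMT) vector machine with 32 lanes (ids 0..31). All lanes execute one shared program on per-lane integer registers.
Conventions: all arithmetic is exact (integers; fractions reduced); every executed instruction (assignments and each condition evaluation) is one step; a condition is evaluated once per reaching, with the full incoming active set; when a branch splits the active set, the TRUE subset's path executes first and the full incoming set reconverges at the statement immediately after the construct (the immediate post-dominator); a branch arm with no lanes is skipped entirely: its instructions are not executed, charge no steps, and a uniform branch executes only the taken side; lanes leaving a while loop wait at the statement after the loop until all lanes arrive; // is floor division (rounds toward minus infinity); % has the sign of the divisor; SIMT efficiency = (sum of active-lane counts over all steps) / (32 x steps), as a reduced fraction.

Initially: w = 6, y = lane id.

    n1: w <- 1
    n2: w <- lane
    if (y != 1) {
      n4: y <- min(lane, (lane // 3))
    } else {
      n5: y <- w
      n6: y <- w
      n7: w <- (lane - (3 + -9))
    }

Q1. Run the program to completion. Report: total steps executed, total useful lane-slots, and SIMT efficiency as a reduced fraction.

Answer: 7 steps, 130 useful, 65/112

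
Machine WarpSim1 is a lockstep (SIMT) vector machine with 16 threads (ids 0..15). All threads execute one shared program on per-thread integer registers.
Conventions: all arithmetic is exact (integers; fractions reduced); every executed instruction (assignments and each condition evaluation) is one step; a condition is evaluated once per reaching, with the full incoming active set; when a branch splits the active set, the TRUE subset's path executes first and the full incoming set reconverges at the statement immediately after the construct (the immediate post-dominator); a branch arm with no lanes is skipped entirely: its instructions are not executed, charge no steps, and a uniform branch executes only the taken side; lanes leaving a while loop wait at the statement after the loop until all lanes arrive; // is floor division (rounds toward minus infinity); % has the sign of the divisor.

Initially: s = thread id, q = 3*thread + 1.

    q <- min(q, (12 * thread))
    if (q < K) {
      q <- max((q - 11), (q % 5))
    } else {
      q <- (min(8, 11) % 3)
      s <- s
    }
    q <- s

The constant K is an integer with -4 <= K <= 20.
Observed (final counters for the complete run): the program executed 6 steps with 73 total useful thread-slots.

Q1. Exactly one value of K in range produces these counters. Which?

Answer: K = 20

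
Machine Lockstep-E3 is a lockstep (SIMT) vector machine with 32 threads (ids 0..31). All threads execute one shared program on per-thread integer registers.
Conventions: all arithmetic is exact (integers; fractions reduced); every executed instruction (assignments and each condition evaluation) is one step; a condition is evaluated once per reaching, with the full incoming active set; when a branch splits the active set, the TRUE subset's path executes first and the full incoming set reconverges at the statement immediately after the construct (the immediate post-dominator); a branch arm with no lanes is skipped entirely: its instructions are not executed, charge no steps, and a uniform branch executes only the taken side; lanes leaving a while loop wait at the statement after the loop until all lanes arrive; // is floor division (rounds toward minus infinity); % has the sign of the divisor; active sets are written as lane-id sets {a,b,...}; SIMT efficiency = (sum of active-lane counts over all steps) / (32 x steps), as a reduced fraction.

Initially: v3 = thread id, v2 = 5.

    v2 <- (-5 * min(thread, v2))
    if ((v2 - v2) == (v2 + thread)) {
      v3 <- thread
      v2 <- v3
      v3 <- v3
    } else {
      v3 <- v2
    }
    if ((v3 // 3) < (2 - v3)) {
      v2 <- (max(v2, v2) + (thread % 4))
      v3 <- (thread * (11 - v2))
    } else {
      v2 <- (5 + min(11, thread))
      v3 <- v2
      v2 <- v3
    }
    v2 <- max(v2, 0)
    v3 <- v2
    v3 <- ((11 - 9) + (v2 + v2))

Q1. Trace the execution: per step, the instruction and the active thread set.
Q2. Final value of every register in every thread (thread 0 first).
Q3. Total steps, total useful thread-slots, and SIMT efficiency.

step 0: v2 <- (-5 * min(thread, v2)) {0,1,2,3,4,5,6,7,8,9,10,11,12,13,14,15,16,17,18,19,20,21,22,23,24,25,26,27,28,29,30,31}
step 1: eval ((v2 - v2) == (v2 + thread)) {0,1,2,3,4,5,6,7,8,9,10,11,12,13,14,15,16,17,18,19,20,21,22,23,24,25,26,27,28,29,30,31}
step 2: v3 <- thread                 {0,25}
step 3: v2 <- v3                     {0,25}
step 4: v3 <- v3                     {0,25}
step 5: v3 <- v2                     {1,2,3,4,5,6,7,8,9,10,11,12,13,14,15,16,17,18,19,20,21,22,23,24,26,27,28,29,30,31}
step 6: eval ((v3 // 3) < (2 - v3))  {0,1,2,3,4,5,6,7,8,9,10,11,12,13,14,15,16,17,18,19,20,21,22,23,24,25,26,27,28,29,30,31}
step 7: v2 <- (max(v2, v2) + (thread % 4)) {0,1,2,3,4,5,6,7,8,9,10,11,12,13,14,15,16,17,18,19,20,21,22,23,24,26,27,28,29,30,31}
step 8: v3 <- (thread * (11 - v2))   {0,1,2,3,4,5,6,7,8,9,10,11,12,13,14,15,16,17,18,19,20,21,22,23,24,26,27,28,29,30,31}
step 9: v2 <- (5 + min(11, thread))  {25}
step 10: v3 <- v2                     {25}
step 11: v2 <- v3                     {25}
step 12: v2 <- max(v2, 0)             {0,1,2,3,4,5,6,7,8,9,10,11,12,13,14,15,16,17,18,19,20,21,22,23,24,25,26,27,28,29,30,31}
step 13: v3 <- v2                     {0,1,2,3,4,5,6,7,8,9,10,11,12,13,14,15,16,17,18,19,20,21,22,23,24,25,26,27,28,29,30,31}
step 14: v3 <- ((11 - 9) + (v2 + v2)) {0,1,2,3,4,5,6,7,8,9,10,11,12,13,14,15,16,17,18,19,20,21,22,23,24,25,26,27,28,29,30,31}

Answer: 15 steps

v3: 2,2,2,2,2,2,2,2,2,2,2,2,2,2,2,2,2,2,2,2,2,2,2,2,2,34,2,2,2,2,2,2
v2: 0,0,0,0,0,0,0,0,0,0,0,0,0,0,0,0,0,0,0,0,0,0,0,0,0,16,0,0,0,0,0,0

steps = 15; useful = 293; efficiency = 293/480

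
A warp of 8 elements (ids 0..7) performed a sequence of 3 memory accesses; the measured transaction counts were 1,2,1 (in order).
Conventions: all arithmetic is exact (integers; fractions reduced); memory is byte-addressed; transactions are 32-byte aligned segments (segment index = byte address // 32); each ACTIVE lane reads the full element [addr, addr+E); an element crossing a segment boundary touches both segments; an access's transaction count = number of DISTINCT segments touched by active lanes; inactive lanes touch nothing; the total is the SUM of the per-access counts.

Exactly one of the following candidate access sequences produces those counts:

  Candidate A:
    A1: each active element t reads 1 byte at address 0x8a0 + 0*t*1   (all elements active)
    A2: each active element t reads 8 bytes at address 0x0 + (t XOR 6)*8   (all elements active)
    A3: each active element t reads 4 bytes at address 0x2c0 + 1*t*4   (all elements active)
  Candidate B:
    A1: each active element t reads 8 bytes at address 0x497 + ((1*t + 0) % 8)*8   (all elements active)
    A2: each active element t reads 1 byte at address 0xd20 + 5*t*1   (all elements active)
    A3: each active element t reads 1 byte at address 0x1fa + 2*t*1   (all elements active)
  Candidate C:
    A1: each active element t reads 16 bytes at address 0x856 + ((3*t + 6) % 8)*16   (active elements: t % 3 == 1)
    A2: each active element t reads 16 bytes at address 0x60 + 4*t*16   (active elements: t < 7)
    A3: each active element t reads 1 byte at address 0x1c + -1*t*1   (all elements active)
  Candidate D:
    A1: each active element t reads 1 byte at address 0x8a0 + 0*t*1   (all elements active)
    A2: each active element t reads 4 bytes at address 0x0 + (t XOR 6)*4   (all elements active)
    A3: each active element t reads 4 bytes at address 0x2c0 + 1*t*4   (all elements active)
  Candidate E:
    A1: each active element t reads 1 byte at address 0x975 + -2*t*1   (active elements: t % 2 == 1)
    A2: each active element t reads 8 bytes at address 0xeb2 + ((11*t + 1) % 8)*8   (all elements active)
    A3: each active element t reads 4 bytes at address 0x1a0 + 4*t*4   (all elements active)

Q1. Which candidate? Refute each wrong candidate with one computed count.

B: A1 gives 3 transactions, not 1
C: A1 gives 2 transactions, not 1
D: A2 gives 1 transaction, not 2
E: A2 gives 3 transactions, not 2
A: all counts match (1,2,1)

Answer: A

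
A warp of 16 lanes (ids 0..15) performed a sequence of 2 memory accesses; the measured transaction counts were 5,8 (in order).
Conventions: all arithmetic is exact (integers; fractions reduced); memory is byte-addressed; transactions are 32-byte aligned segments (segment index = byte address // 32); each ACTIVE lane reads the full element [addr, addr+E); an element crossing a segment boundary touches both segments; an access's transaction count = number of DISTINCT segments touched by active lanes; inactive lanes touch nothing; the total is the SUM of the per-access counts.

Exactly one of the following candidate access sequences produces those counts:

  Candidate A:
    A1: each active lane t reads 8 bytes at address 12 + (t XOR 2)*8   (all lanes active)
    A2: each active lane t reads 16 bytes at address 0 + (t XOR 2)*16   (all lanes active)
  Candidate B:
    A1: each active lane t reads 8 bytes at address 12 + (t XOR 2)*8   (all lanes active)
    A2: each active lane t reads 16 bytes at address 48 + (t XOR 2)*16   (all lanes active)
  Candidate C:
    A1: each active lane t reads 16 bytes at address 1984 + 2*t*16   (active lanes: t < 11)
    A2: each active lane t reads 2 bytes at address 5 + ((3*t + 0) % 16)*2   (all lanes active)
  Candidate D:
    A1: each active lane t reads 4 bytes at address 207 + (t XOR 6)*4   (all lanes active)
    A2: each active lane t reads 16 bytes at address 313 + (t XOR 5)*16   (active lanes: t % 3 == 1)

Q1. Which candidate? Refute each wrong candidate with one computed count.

B: A2 gives 9 transactions, not 8
C: A1 gives 11 transactions, not 5
D: A1 gives 3 transactions, not 5
A: all counts match (5,8)

Answer: A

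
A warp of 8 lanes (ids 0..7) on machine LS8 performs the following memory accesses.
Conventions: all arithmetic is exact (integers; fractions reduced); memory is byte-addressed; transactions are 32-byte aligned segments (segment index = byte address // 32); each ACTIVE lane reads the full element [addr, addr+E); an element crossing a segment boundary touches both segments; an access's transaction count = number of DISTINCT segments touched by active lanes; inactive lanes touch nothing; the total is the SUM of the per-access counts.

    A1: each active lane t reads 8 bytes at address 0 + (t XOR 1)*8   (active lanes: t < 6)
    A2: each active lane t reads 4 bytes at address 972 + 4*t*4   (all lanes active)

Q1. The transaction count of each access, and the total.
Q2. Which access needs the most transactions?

A1: 2 transactions
A2: 4 transactions

Answer: 2,4; total 6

Answer: A2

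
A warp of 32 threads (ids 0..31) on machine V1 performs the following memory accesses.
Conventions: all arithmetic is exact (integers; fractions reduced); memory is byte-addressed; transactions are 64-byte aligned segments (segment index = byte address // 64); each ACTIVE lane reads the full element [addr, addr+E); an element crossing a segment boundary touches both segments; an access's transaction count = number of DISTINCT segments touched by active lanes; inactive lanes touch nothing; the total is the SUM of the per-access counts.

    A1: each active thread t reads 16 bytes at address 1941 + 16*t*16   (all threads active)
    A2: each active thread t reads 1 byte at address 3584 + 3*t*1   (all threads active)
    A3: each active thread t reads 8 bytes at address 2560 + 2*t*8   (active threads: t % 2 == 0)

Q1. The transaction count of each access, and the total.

A1: 32 transactions
A2: 2 transactions
A3: 8 transactions

Answer: 32,2,8; total 42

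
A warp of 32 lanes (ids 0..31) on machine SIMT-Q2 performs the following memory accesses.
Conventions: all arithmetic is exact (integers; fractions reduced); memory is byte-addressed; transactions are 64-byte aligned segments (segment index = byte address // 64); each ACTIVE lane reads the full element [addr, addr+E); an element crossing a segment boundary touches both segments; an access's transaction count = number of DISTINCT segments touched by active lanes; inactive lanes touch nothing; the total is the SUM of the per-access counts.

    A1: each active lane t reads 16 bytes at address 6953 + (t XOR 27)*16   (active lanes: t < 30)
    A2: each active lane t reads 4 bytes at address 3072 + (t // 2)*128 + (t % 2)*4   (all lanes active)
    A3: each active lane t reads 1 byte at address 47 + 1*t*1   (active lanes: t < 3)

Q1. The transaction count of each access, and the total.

A1: 9 transactions
A2: 16 transactions
A3: 1 transaction

Answer: 9,16,1; total 26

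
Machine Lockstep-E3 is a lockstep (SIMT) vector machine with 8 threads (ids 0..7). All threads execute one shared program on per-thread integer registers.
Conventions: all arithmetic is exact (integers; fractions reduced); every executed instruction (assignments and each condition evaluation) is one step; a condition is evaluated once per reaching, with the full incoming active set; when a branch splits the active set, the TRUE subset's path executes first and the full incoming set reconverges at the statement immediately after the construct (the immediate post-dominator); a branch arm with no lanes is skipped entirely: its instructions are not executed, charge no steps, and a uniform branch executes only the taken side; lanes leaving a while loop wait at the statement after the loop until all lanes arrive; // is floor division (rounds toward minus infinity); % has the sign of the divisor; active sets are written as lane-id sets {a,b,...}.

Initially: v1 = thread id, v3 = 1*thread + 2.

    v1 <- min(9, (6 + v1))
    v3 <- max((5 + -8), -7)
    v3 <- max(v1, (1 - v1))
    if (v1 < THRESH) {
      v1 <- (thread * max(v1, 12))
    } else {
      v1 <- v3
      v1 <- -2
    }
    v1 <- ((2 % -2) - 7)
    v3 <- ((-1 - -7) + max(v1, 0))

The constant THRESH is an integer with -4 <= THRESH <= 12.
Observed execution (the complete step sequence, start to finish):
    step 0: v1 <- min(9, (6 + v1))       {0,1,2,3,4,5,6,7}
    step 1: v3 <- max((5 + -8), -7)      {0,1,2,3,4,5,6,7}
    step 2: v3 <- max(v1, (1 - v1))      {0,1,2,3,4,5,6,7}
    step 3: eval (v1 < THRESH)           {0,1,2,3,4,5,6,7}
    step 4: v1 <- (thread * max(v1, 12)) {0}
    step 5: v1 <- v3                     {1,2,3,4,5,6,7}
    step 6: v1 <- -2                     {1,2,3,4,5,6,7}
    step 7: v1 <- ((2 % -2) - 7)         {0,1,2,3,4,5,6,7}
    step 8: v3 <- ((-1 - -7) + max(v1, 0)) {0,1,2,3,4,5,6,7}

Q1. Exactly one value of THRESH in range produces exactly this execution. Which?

Answer: THRESH = 7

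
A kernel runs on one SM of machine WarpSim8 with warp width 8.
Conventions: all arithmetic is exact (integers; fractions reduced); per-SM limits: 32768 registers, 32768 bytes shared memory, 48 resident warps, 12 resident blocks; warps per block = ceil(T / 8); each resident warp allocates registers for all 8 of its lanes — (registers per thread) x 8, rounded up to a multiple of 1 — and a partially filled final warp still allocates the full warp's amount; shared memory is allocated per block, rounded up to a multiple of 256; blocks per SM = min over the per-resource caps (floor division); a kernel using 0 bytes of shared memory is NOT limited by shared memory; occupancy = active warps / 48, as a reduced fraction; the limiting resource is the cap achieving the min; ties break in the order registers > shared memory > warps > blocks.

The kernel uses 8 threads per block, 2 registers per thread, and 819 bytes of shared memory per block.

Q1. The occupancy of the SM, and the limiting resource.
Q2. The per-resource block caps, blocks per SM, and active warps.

Answer: occupancy 1/4, limited by blocks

registers: 2048 blocks
shared memory: 32 blocks
warps: 48 blocks
blocks: 12 blocks

Answer: 12 blocks, 12 active warps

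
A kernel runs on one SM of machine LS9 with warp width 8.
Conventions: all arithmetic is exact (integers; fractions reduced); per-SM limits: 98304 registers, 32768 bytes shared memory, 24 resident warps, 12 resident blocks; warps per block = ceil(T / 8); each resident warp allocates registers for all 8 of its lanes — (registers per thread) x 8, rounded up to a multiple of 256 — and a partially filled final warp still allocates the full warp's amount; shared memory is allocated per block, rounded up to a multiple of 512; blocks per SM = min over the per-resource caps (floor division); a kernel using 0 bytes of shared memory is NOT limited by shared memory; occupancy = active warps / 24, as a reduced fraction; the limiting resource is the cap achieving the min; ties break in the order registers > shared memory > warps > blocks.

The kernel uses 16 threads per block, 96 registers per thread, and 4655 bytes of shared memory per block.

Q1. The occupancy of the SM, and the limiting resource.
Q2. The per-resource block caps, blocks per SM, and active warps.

Answer: occupancy 1/2, limited by shared memory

registers: 64 blocks
shared memory: 6 blocks
warps: 12 blocks
blocks: 12 blocks

Answer: 6 blocks, 12 active warps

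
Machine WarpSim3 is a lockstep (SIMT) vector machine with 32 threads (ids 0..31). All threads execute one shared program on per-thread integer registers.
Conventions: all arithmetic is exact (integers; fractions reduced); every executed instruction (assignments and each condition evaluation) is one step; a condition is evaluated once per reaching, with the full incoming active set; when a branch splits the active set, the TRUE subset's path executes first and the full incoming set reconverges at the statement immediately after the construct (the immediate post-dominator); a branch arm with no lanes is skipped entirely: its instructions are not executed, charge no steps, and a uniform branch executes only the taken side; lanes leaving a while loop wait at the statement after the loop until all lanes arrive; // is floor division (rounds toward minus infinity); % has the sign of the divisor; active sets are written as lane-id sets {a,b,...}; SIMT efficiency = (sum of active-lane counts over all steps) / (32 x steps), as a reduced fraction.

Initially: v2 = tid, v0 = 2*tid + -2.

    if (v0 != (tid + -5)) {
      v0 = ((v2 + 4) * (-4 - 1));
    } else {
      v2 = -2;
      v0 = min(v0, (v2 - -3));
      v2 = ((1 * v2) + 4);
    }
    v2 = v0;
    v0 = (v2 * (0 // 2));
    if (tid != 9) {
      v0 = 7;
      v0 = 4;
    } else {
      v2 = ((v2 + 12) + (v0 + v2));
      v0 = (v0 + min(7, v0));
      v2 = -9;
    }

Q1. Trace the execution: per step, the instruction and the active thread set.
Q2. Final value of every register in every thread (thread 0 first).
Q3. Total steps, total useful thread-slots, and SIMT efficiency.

step 0: eval (v0 != (tid + -5))      {0,1,2,3,4,5,6,7,8,9,10,11,12,13,14,15,16,17,18,19,20,21,22,23,24,25,26,27,28,29,30,31}
step 1: v0 <- ((v2 + 4) * (-4 - 1))  {0,1,2,3,4,5,6,7,8,9,10,11,12,13,14,15,16,17,18,19,20,21,22,23,24,25,26,27,28,29,30,31}
step 2: v2 <- v0                     {0,1,2,3,4,5,6,7,8,9,10,11,12,13,14,15,16,17,18,19,20,21,22,23,24,25,26,27,28,29,30,31}
step 3: v0 <- (v2 * (0 // 2))        {0,1,2,3,4,5,6,7,8,9,10,11,12,13,14,15,16,17,18,19,20,21,22,23,24,25,26,27,28,29,30,31}
step 4: eval (tid != 9)              {0,1,2,3,4,5,6,7,8,9,10,11,12,13,14,15,16,17,18,19,20,21,22,23,24,25,26,27,28,29,30,31}
step 5: v0 <- 7                      {0,1,2,3,4,5,6,7,8,10,11,12,13,14,15,16,17,18,19,20,21,22,23,24,25,26,27,28,29,30,31}
step 6: v0 <- 4                      {0,1,2,3,4,5,6,7,8,10,11,12,13,14,15,16,17,18,19,20,21,22,23,24,25,26,27,28,29,30,31}
step 7: v2 <- ((v2 + 12) + (v0 + v2)) {9}
step 8: v0 <- (v0 + min(7, v0))      {9}
step 9: v2 <- -9                     {9}

Answer: 10 steps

v2: -20,-25,-30,-35,-40,-45,-50,-55,-60,-9,-70,-75,-80,-85,-90,-95,-100,-105,-110,-115,-120,-125,-130,-135,-140,-145,-150,-155,-160,-165,-170,-175
v0: 4,4,4,4,4,4,4,4,4,0,4,4,4,4,4,4,4,4,4,4,4,4,4,4,4,4,4,4,4,4,4,4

steps = 10; useful = 225; efficiency = 225/320 = 45/64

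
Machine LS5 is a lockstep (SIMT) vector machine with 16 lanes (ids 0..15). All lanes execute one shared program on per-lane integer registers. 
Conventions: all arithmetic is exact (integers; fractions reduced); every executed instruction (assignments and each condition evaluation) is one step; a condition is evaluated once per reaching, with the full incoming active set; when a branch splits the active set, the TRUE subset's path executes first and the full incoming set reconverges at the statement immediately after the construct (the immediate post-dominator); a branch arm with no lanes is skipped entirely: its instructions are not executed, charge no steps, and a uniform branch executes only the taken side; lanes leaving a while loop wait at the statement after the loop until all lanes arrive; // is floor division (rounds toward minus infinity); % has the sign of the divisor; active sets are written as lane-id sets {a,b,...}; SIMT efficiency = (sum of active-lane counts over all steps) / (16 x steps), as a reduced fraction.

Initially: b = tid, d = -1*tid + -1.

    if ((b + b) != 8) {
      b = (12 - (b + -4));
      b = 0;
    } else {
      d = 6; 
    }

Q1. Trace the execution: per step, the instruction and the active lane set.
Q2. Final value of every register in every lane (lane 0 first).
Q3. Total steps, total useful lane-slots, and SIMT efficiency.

step 0: eval ((b + b) != 8)          {0,1,2,3,4,5,6,7,8,9,10,11,12,13,14,15}
step 1: b <- (12 - (b + -4))         {0,1,2,3,5,6,7,8,9,10,11,12,13,14,15}
step 2: b <- 0                       {0,1,2,3,5,6,7,8,9,10,11,12,13,14,15}
step 3: d <- 6                       {4}

Answer: 4 steps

b: 0,0,0,0,4,0,0,0,0,0,0,0,0,0,0,0
d: -1,-2,-3,-4,6,-6,-7,-8,-9,-10,-11,-12,-13,-14,-15,-16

steps = 4; useful = 47; efficiency = 47/64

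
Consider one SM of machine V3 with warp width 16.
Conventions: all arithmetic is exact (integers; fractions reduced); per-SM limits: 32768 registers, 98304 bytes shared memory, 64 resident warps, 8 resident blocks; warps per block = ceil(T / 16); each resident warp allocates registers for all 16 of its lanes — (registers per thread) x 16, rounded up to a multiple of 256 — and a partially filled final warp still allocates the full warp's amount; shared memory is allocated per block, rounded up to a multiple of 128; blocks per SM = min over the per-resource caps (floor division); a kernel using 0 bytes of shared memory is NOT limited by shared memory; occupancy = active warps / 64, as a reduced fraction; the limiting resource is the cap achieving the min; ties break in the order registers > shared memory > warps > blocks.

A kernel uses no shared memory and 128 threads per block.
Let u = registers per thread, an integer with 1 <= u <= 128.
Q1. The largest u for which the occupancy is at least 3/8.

Answer: u = 80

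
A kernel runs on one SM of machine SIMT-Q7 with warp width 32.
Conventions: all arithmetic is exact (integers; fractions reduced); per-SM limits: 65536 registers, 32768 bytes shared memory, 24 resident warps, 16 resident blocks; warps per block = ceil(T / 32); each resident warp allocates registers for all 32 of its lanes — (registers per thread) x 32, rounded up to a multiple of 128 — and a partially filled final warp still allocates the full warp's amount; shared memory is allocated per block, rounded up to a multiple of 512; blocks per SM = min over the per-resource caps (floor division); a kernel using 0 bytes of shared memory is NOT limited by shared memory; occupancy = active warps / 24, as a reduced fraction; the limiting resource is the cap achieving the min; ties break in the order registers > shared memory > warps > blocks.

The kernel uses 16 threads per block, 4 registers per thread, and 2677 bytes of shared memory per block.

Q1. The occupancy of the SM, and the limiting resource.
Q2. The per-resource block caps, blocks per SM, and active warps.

Answer: occupancy 5/12, limited by shared memory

registers: 512 blocks
shared memory: 10 blocks
warps: 24 blocks
blocks: 16 blocks

Answer: 10 blocks, 10 active warps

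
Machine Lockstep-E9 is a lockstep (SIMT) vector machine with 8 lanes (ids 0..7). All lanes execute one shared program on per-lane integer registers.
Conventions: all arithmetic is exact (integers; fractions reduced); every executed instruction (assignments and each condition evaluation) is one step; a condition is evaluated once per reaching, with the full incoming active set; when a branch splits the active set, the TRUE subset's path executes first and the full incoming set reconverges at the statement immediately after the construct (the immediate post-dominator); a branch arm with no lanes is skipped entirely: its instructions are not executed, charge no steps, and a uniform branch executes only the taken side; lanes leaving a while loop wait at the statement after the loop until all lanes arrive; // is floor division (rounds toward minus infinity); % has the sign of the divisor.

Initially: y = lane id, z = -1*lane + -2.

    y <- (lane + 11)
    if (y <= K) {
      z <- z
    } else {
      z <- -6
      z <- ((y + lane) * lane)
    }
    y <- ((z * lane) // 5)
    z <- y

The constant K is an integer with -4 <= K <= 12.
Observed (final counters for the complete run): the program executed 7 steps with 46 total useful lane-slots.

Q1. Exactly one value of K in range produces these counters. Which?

Answer: K = 12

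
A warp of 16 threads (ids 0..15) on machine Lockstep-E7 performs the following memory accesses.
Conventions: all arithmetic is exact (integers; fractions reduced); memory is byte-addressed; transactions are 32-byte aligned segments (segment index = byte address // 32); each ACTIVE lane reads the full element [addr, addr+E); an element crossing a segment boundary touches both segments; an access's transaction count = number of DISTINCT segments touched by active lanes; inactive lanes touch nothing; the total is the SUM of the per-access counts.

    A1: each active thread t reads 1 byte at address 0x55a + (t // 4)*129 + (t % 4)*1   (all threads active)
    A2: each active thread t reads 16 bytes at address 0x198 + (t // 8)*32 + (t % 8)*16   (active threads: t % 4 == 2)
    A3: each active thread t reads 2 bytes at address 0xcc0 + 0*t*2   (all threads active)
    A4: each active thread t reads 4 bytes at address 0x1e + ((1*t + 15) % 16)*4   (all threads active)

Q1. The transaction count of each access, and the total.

A1: 5 transactions
A2: 5 transactions
A3: 1 transaction
A4: 3 transactions

Answer: 5,5,1,3; total 14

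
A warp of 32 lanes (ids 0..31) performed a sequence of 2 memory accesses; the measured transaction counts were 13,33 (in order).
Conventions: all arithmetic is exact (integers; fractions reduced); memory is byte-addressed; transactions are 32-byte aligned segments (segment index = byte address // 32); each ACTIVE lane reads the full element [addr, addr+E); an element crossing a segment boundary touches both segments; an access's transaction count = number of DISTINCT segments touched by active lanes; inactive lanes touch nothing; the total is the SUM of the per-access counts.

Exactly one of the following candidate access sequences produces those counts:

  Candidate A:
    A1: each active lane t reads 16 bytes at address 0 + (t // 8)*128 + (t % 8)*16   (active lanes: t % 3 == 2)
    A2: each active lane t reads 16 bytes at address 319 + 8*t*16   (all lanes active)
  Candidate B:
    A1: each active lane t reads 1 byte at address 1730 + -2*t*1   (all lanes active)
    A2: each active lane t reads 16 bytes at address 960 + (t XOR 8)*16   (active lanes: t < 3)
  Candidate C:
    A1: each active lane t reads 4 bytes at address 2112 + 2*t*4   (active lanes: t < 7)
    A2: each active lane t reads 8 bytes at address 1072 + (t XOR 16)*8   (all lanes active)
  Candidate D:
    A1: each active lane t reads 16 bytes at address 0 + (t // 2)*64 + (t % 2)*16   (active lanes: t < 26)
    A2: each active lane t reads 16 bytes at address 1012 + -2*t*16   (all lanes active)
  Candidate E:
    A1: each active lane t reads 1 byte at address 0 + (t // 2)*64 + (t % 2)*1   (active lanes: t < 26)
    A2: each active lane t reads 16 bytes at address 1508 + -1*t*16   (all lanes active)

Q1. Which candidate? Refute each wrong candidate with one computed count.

A: A1 gives 10 transactions, not 13
B: A1 gives 3 transactions, not 13
C: A1 gives 2 transactions, not 13
E: A2 gives 17 transactions, not 33
D: all counts match (13,33)

Answer: D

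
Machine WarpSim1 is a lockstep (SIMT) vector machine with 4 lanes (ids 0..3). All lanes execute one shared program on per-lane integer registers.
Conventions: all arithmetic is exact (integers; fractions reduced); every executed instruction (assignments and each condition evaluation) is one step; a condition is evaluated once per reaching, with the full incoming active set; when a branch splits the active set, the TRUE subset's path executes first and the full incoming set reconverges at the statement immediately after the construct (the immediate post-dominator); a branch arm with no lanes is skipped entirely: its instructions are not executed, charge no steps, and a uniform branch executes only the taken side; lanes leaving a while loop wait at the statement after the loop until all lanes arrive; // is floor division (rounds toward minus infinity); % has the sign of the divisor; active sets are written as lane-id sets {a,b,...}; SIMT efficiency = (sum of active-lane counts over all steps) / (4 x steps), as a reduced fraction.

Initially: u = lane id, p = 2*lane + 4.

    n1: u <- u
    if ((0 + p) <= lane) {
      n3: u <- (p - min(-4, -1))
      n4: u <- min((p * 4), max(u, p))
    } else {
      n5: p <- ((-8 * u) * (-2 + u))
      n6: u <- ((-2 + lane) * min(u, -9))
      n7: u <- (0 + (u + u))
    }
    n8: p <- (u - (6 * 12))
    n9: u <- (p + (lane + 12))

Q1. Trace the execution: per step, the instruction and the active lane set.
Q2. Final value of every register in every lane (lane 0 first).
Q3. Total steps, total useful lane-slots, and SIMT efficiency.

step 0: u <- u                       {0,1,2,3}
step 1: eval ((0 + p) <= lane)       {0,1,2,3}
step 2: p <- ((-8 * u) * (-2 + u))   {0,1,2,3}
step 3: u <- ((-2 + lane) * min(u, -9)) {0,1,2,3}
step 4: u <- (0 + (u + u))           {0,1,2,3}
step 5: p <- (u - (6 * 12))          {0,1,2,3}
step 6: u <- (p + (lane + 12))       {0,1,2,3}

Answer: 7 steps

u: -24,-41,-58,-75
p: -36,-54,-72,-90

steps = 7; useful = 28; efficiency = 28/28 = 1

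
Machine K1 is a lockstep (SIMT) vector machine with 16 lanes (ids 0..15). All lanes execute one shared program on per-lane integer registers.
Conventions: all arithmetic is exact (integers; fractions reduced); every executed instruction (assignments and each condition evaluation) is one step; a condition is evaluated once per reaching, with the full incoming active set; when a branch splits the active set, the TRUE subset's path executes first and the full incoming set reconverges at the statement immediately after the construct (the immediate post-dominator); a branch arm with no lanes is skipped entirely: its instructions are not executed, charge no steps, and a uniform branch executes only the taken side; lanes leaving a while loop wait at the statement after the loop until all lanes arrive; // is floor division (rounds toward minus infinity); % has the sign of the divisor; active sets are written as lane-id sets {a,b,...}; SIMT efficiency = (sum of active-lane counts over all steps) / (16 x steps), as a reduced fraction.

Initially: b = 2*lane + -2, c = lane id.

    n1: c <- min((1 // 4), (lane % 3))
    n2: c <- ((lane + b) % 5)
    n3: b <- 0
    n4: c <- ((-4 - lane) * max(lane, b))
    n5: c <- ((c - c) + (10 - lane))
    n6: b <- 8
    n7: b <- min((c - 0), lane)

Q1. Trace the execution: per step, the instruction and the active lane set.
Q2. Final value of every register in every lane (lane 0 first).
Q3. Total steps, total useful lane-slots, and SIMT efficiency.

step 0: c <- min((1 // 4), (lane % 3)) {0,1,2,3,4,5,6,7,8,9,10,11,12,13,14,15}
step 1: c <- ((lane + b) % 5)        {0,1,2,3,4,5,6,7,8,9,10,11,12,13,14,15}
step 2: b <- 0                       {0,1,2,3,4,5,6,7,8,9,10,11,12,13,14,15}
step 3: c <- ((-4 - lane) * max(lane, b)) {0,1,2,3,4,5,6,7,8,9,10,11,12,13,14,15}
step 4: c <- ((c - c) + (10 - lane)) {0,1,2,3,4,5,6,7,8,9,10,11,12,13,14,15}
step 5: b <- 8                       {0,1,2,3,4,5,6,7,8,9,10,11,12,13,14,15}
step 6: b <- min((c - 0), lane)      {0,1,2,3,4,5,6,7,8,9,10,11,12,13,14,15}

Answer: 7 steps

b: 0,1,2,3,4,5,4,3,2,1,0,-1,-2,-3,-4,-5
c: 10,9,8,7,6,5,4,3,2,1,0,-1,-2,-3,-4,-5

steps = 7; useful = 112; efficiency = 112/112 = 1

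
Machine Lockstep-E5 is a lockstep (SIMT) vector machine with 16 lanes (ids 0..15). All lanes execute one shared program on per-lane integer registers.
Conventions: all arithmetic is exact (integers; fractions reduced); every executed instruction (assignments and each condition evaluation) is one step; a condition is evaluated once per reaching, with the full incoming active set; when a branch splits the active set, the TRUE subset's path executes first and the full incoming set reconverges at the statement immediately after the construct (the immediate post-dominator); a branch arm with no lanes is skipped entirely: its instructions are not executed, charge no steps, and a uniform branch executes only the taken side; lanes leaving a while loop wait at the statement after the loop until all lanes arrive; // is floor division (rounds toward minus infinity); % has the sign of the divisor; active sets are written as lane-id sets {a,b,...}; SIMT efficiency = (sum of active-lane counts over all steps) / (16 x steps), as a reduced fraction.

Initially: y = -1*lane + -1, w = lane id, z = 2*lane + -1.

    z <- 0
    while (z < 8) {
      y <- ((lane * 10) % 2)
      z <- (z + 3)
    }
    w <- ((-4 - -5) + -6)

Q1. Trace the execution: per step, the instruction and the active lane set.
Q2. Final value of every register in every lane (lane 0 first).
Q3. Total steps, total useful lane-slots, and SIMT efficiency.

step 0: z <- 0                       {0,1,2,3,4,5,6,7,8,9,10,11,12,13,14,15}
step 1: eval (z < 8)                 {0,1,2,3,4,5,6,7,8,9,10,11,12,13,14,15}
step 2: y <- ((lane * 10) % 2)       {0,1,2,3,4,5,6,7,8,9,10,11,12,13,14,15}
step 3: z <- (z + 3)                 {0,1,2,3,4,5,6,7,8,9,10,11,12,13,14,15}
step 4: eval (z < 8)                 {0,1,2,3,4,5,6,7,8,9,10,11,12,13,14,15}
step 5: y <- ((lane * 10) % 2)       {0,1,2,3,4,5,6,7,8,9,10,11,12,13,14,15}
step 6: z <- (z + 3)                 {0,1,2,3,4,5,6,7,8,9,10,11,12,13,14,15}
step 7: eval (z < 8)                 {0,1,2,3,4,5,6,7,8,9,10,11,12,13,14,15}
step 8: y <- ((lane * 10) % 2)       {0,1,2,3,4,5,6,7,8,9,10,11,12,13,14,15}
step 9: z <- (z + 3)                 {0,1,2,3,4,5,6,7,8,9,10,11,12,13,14,15}
step 10: eval (z < 8)                 {0,1,2,3,4,5,6,7,8,9,10,11,12,13,14,15}
step 11: w <- ((-4 - -5) + -6)        {0,1,2,3,4,5,6,7,8,9,10,11,12,13,14,15}

Answer: 12 steps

y: 0,0,0,0,0,0,0,0,0,0,0,0,0,0,0,0
w: -5,-5,-5,-5,-5,-5,-5,-5,-5,-5,-5,-5,-5,-5,-5,-5
z: 9,9,9,9,9,9,9,9,9,9,9,9,9,9,9,9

steps = 12; useful = 192; efficiency = 192/192 = 1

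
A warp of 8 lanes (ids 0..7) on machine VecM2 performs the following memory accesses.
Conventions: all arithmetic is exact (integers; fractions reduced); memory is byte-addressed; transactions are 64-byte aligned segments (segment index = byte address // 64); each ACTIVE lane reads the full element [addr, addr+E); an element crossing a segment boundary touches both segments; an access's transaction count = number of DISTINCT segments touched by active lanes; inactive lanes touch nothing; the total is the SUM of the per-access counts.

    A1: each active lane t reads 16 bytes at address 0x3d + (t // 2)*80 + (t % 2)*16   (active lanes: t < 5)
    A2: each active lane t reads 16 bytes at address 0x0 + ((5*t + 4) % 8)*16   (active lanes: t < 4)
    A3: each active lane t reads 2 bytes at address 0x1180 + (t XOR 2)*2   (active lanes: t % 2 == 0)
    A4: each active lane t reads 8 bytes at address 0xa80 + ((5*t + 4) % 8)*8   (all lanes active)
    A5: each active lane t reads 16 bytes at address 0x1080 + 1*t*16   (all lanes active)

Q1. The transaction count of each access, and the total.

A1: 4 transactions
A2: 2 transactions
A3: 1 transaction
A4: 1 transaction
A5: 2 transactions

Answer: 4,2,1,1,2; total 10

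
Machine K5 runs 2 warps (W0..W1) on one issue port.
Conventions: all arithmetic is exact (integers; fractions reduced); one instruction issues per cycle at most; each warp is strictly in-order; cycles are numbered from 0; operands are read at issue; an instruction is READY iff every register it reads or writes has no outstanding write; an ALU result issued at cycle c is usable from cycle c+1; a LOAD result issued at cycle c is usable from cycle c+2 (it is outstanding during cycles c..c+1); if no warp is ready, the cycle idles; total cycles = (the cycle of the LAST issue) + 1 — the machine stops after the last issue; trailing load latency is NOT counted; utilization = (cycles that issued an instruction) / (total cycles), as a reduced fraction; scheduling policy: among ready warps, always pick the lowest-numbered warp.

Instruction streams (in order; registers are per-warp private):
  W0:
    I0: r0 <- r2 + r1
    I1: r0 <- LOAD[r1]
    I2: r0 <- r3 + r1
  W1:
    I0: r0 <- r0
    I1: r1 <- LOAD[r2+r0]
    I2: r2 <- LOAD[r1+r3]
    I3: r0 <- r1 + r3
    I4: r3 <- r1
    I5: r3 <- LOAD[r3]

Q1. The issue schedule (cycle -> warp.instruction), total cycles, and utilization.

cycle 0: W0.I0
cycle 1: W0.I1
cycle 2: W1.I0
cycle 3: W0.I2
cycle 4: W1.I1
cycle 5: idle
cycle 6: W1.I2
cycle 7: W1.I3
cycle 8: W1.I4
cycle 9: W1.I5

Answer: 10 cycles, utilization 9/10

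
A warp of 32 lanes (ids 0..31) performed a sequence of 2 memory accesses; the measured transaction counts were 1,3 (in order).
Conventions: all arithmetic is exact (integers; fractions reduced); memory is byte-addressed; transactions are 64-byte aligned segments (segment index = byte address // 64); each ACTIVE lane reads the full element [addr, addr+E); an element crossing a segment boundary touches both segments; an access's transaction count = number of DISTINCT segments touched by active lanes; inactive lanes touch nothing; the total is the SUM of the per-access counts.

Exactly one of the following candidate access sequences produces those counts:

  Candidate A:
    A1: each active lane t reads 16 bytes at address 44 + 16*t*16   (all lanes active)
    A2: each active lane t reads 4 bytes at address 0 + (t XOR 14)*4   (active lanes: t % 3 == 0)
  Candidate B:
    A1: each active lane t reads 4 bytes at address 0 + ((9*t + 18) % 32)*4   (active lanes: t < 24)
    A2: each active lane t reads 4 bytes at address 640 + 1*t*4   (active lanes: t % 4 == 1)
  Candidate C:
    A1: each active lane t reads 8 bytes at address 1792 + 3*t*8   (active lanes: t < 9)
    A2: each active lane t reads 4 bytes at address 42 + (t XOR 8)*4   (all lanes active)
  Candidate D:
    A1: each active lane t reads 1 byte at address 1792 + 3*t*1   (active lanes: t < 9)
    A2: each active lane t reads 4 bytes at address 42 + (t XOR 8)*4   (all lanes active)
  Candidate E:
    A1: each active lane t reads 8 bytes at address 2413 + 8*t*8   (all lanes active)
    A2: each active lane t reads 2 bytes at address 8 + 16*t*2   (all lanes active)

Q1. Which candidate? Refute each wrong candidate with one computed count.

A: A1 gives 32 transactions, not 1
B: A1 gives 2 transactions, not 1
C: A1 gives 4 transactions, not 1
E: A1 gives 32 transactions, not 1
D: all counts match (1,3)

Answer: D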